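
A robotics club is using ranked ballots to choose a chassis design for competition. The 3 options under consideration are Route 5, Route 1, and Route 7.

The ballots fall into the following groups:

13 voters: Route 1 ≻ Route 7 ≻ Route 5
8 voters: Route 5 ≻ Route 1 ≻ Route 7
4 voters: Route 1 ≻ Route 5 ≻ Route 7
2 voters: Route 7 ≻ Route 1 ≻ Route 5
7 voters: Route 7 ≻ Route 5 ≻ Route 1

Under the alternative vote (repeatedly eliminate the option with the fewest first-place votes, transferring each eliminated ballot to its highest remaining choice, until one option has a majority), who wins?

Round 1: Route 1 17, Route 7 9, Route 5 8. Route 5 has the fewest and is eliminated.
Round 2: Route 1 25, Route 7 9. Route 1 has a majority.

Route 1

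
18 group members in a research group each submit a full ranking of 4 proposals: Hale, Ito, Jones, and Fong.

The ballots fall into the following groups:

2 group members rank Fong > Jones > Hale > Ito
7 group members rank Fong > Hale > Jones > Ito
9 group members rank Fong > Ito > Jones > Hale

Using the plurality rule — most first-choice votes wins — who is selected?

Fong

First-place vote totals:
  Hale: 0
  Ito: 0
  Jones: 0
  Fong: 18
Fong has the most first-place votes.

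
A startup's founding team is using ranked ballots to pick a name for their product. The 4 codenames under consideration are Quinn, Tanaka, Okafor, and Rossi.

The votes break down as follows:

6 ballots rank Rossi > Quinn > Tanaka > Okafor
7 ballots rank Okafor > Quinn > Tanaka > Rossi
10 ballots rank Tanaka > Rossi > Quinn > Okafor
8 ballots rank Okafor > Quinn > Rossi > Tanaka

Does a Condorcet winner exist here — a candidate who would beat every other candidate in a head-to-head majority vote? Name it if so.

There is no Condorcet winner

Head-to-head results (31 voters total):
Quinn vs Tanaka: Quinn wins 21–10.
Quinn vs Okafor: Quinn wins 16–15.
Quinn vs Rossi: Rossi wins 16–15.
Tanaka vs Okafor: Tanaka wins 16–15.
Tanaka vs Rossi: Tanaka wins 17–14.
Okafor vs Rossi: Rossi wins 16–15.
No candidate beats all others: Quinn beats Tanaka beats Rossi beats Quinn, a majority cycle.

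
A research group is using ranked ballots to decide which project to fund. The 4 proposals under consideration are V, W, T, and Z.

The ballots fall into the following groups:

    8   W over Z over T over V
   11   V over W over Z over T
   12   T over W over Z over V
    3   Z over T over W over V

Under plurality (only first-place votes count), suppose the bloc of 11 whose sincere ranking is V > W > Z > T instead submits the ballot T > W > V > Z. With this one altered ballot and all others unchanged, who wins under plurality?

T

First-place totals with the altered ballot: V 0, W 8, T 23, Z 3.
The winner is unchanged: still T.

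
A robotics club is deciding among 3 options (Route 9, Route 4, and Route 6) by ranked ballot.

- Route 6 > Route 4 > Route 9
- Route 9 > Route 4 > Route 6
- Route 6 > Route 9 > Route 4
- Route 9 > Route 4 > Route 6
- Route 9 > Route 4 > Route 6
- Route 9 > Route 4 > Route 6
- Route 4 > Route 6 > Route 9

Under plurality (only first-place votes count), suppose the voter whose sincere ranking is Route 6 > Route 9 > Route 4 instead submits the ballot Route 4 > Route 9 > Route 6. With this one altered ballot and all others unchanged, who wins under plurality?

Route 9

First-place totals with the altered ballot: Route 9 4, Route 4 2, Route 6 1.
The winner is unchanged: still Route 9.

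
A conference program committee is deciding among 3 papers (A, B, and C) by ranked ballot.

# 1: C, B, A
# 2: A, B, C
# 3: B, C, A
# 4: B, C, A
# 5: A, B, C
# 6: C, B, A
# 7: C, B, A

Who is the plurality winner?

C

First-place vote totals:
  A: 2
  B: 2
  C: 3
C has the most first-place votes.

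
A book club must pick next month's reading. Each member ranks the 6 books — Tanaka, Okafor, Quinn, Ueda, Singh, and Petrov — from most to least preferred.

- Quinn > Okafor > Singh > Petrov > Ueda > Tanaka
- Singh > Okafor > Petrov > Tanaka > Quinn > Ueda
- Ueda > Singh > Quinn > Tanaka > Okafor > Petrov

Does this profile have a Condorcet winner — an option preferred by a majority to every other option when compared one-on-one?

Head-to-head results (3 voters total):
Tanaka vs Okafor: Okafor wins 2–1.
Tanaka vs Quinn: Quinn wins 2–1.
Tanaka vs Ueda: Ueda wins 2–1.
Tanaka vs Singh: Singh wins 3–0.
Tanaka vs Petrov: Petrov wins 2–1.
Okafor vs Quinn: Quinn wins 2–1.
Okafor vs Ueda: Okafor wins 2–1.
Okafor vs Singh: Singh wins 2–1.
Okafor vs Petrov: Okafor wins 3–0.
Quinn vs Ueda: Quinn wins 2–1.
Quinn vs Singh: Singh wins 2–1.
Quinn vs Petrov: Quinn wins 2–1.
Ueda vs Singh: Singh wins 2–1.
Ueda vs Petrov: Petrov wins 2–1.
Singh vs Petrov: Singh wins 3–0.
Singh beats each rival — Tanaka (3–0), Okafor (2–1), Quinn (2–1), Ueda (2–1), Petrov (3–0) — so Singh is the Condorcet winner.

Yes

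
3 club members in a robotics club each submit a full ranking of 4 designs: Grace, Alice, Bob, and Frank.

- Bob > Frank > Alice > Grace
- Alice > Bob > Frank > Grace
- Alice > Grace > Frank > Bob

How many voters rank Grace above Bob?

1

Ballots ranking Grace above Bob: 1.
Ballots ranking Bob above Grace: 2.
So 1 of 3 voters prefer Grace to Bob.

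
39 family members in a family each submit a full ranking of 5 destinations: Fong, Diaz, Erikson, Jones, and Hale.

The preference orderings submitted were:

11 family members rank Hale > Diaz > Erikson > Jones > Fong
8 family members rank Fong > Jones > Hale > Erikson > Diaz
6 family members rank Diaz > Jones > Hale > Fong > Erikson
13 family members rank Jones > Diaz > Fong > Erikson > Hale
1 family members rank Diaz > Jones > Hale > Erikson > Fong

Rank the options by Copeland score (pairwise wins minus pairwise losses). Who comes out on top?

Jones

Pairwise results:
  Fong vs Diaz: Diaz wins 31–8.
  Fong vs Erikson: Fong wins 27–12.
  Fong vs Jones: Jones wins 31–8.
  Fong vs Hale: Fong wins 21–18.
  Diaz vs Erikson: Diaz wins 31–8.
  Diaz vs Jones: Jones wins 21–18.
  Diaz vs Hale: Diaz wins 20–19.
  Erikson vs Jones: Jones wins 28–11.
  Erikson vs Hale: Hale wins 26–13.
  Jones vs Hale: Jones wins 28–11.
Copeland scores (wins − losses):
  Fong: 2 − 2 = 0
  Diaz: 3 − 1 = 2
  Erikson: 0 − 4 = -4
  Jones: 4 − 0 = 4
  Hale: 1 − 3 = -2
Jones has the best Copeland score.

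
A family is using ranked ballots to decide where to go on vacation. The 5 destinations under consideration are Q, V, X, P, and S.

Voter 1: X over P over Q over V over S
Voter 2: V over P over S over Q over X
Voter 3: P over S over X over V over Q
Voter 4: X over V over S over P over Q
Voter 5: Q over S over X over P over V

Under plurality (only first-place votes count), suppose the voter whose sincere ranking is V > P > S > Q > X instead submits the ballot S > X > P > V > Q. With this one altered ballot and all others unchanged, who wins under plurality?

First-place totals with the altered ballot: Q 1, V 0, X 2, P 1, S 1.
The winner is unchanged: still X.

X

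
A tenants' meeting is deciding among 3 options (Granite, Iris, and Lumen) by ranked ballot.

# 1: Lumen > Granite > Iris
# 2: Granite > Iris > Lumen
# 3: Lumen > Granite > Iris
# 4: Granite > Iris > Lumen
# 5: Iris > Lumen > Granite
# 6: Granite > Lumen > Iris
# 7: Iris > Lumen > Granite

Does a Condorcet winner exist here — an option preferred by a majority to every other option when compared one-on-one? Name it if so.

Head-to-head results (7 voters total):
Granite vs Iris: Granite wins 5–2.
Granite vs Lumen: Lumen wins 4–3.
Iris vs Lumen: Iris wins 4–3.
No candidate beats all others: Granite beats Iris beats Lumen beats Granite, a majority cycle.

There is no Condorcet winner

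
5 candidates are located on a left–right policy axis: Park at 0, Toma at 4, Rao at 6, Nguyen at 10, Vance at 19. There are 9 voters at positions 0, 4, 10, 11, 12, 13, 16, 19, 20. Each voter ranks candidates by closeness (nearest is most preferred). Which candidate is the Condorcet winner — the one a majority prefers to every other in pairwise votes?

With single-peaked preferences on a line, the Condorcet winner is the candidate closest to the median voter.
The median voter (position 12) is closest to Nguyen at 10.
Check: Nguyen vs Vance — voters closer to Nguyen: 6 of 9.

Nguyen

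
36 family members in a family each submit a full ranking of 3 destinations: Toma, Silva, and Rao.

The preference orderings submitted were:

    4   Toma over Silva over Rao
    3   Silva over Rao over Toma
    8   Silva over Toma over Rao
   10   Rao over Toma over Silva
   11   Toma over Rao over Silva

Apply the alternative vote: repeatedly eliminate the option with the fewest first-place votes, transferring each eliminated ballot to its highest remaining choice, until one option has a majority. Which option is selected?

Round 1: Toma 15, Silva 11, Rao 10. Rao has the fewest and is eliminated.
Round 2: Toma 25, Silva 11. Toma has a majority.

Toma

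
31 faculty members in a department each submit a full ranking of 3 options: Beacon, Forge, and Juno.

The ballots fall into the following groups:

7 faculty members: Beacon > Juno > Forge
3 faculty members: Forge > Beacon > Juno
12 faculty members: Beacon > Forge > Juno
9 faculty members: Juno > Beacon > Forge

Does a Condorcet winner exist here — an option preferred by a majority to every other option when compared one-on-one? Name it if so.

Beacon

Head-to-head results (31 voters total):
Beacon vs Forge: Beacon wins 28–3.
Beacon vs Juno: Beacon wins 22–9.
Forge vs Juno: Juno wins 16–15.
Beacon beats each rival — Forge (28–3), Juno (22–9) — so Beacon is the Condorcet winner.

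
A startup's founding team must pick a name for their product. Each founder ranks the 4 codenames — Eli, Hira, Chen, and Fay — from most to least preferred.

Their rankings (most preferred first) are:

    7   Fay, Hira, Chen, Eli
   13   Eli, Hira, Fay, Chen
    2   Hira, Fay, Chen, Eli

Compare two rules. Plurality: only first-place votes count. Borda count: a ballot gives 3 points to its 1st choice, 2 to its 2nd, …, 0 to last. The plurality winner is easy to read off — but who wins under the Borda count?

Plurality first-place counts: Eli 13, Hira 2, Chen 0, Fay 7 → Eli.
Borda totals: Eli 39, Hira 46, Chen 9, Fay 38 → Hira.

Hira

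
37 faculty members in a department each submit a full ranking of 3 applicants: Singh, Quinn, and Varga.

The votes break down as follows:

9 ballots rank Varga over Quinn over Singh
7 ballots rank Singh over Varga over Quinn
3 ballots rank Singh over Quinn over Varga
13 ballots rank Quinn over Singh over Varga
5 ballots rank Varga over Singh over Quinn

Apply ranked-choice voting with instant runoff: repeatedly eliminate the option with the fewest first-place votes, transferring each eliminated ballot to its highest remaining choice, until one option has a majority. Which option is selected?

Round 1: Varga 14, Quinn 13, Singh 10. Singh has the fewest and is eliminated.
Round 2: Varga 21, Quinn 16. Varga has a majority.

Varga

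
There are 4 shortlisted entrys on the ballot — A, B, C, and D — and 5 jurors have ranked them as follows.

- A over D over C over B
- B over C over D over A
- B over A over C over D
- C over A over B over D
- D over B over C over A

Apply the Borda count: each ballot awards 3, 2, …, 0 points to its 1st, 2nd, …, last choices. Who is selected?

Borda scores:
  A: 3 + 0 + 2 + 2 + 0 = 7
  B: 0 + 3 + 3 + 1 + 2 = 9
  C: 1 + 2 + 1 + 3 + 1 = 8
  D: 2 + 1 + 0 + 0 + 3 = 6
B has the highest total.

B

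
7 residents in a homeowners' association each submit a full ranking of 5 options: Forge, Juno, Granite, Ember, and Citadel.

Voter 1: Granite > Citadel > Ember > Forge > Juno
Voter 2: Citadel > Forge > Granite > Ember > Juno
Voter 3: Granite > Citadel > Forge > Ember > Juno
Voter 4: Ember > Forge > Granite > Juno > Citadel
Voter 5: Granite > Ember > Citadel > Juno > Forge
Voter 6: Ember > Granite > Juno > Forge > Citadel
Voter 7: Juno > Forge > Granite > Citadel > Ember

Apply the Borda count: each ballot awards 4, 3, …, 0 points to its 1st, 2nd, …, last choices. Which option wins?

Borda scores:
  Forge: 1 + 3 + 2 + 3 + 0 + 1 + 3 = 13
  Juno: 0 + 0 + 0 + 1 + 1 + 2 + 4 = 8
  Granite: 4 + 2 + 4 + 2 + 4 + 3 + 2 = 21
  Ember: 2 + 1 + 1 + 4 + 3 + 4 + 0 = 15
  Citadel: 3 + 4 + 3 + 0 + 2 + 0 + 1 = 13
Granite has the highest total.

Granite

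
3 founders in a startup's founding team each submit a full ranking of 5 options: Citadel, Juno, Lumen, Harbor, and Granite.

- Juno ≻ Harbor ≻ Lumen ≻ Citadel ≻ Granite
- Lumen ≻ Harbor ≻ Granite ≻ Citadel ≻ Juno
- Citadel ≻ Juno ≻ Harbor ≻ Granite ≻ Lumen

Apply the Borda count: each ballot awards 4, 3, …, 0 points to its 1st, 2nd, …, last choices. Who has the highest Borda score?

Borda scores:
  Citadel: 1 + 1 + 4 = 6
  Juno: 4 + 0 + 3 = 7
  Lumen: 2 + 4 + 0 = 6
  Harbor: 3 + 3 + 2 = 8
  Granite: 0 + 2 + 1 = 3
Harbor has the highest total.

Harbor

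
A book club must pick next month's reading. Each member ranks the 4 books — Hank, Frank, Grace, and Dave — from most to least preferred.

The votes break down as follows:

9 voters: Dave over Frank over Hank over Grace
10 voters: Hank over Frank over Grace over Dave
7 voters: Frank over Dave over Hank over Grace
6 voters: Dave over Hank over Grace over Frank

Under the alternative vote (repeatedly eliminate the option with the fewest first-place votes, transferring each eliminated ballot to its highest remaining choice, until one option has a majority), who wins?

Dave

Round 1: Dave 15, Hank 10, Frank 7, Grace 0. Grace has the fewest and is eliminated.
Round 2: Dave 15, Hank 10, Frank 7. Frank has the fewest and is eliminated.
Round 3: Dave 22, Hank 10. Dave has a majority.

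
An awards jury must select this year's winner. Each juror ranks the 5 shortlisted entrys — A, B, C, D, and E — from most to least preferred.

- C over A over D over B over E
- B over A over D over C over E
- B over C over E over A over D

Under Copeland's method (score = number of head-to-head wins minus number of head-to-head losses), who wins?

Pairwise results:
  A vs B: B wins 2–1.
  A vs C: C wins 2–1.
  A vs D: A wins 3–0.
  A vs E: A wins 2–1.
  B vs C: B wins 2–1.
  B vs D: B wins 2–1.
  B vs E: B wins 3–0.
  C vs D: C wins 2–1.
  C vs E: C wins 3–0.
  D vs E: D wins 2–1.
Copeland scores (wins − losses):
  A: 2 − 2 = 0
  B: 4 − 0 = 4
  C: 3 − 1 = 2
  D: 1 − 3 = -2
  E: 0 − 4 = -4
B has the best Copeland score.

B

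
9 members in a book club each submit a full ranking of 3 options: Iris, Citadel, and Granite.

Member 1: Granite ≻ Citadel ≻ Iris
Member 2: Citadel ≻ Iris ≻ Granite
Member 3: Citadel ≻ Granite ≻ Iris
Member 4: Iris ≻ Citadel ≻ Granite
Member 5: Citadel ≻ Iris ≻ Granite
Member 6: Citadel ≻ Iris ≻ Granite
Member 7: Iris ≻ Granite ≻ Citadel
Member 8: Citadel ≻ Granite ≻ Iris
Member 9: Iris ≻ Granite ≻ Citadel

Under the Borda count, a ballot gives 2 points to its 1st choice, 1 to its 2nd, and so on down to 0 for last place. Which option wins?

Borda scores:
  Iris: 0 + 1 + 0 + 2 + 1 + 1 + 2 + 0 + 2 = 9
  Citadel: 1 + 2 + 2 + 1 + 2 + 2 + 0 + 2 + 0 = 12
  Granite: 2 + 0 + 1 + 0 + 0 + 0 + 1 + 1 + 1 = 6
Citadel has the highest total.

Citadel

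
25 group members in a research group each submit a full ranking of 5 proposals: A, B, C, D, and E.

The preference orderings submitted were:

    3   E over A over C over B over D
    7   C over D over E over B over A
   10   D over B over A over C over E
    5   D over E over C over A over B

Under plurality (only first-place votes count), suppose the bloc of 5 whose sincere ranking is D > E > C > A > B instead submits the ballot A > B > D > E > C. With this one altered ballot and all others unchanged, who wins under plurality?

D

First-place totals with the altered ballot: A 5, B 0, C 7, D 10, E 3.
The winner is unchanged: still D.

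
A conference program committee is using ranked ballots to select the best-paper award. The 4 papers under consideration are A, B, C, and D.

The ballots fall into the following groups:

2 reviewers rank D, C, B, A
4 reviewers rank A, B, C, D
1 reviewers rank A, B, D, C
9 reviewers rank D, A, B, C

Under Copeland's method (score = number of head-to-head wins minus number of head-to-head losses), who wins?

Pairwise results:
  A vs B: A wins 14–2.
  A vs C: A wins 14–2.
  A vs D: D wins 11–5.
  B vs C: B wins 14–2.
  B vs D: D wins 11–5.
  C vs D: D wins 12–4.
Copeland scores (wins − losses):
  A: 2 − 1 = 1
  B: 1 − 2 = -1
  C: 0 − 3 = -3
  D: 3 − 0 = 3
D has the best Copeland score.

D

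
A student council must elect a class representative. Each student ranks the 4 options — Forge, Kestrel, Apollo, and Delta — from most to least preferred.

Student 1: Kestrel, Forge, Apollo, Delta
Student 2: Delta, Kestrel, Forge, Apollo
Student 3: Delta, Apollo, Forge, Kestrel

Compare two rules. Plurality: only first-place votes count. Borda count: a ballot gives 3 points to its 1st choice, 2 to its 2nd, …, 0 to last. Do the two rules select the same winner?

Plurality first-place counts: Forge 0, Kestrel 1, Apollo 0, Delta 2 → Delta.
Borda totals: Forge 4, Kestrel 5, Apollo 3, Delta 6 → Delta.
The two rules agree on Delta.

Yes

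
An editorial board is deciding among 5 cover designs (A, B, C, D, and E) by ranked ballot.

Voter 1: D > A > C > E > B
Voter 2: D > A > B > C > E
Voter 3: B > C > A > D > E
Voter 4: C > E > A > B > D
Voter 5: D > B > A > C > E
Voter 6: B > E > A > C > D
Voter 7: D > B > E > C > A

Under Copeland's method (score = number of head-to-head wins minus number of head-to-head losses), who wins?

D

Pairwise results:
  A vs B: B wins 4–3.
  A vs C: A wins 4–3.
  A vs D: D wins 4–3.
  A vs E: A wins 4–3.
  B vs C: B wins 5–2.
  B vs D: D wins 4–3.
  B vs E: B wins 5–2.
  C vs D: D wins 4–3.
  C vs E: C wins 5–2.
  D vs E: D wins 5–2.
Copeland scores (wins − losses):
  A: 2 − 2 = 0
  B: 3 − 1 = 2
  C: 1 − 3 = -2
  D: 4 − 0 = 4
  E: 0 − 4 = -4
D has the best Copeland score.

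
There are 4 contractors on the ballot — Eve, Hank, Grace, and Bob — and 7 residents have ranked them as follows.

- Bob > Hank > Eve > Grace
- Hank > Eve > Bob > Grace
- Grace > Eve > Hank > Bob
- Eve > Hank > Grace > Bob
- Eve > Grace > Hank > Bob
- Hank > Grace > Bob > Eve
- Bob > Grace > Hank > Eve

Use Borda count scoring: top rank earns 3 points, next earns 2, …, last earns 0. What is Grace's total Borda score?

Borda scores:
  Eve: 1 + 2 + 2 + 3 + 3 + 0 + 0 = 11
  Hank: 2 + 3 + 1 + 2 + 1 + 3 + 1 = 13
  Grace: 0 + 0 + 3 + 1 + 2 + 2 + 2 = 10
  Bob: 3 + 1 + 0 + 0 + 0 + 1 + 3 = 8

10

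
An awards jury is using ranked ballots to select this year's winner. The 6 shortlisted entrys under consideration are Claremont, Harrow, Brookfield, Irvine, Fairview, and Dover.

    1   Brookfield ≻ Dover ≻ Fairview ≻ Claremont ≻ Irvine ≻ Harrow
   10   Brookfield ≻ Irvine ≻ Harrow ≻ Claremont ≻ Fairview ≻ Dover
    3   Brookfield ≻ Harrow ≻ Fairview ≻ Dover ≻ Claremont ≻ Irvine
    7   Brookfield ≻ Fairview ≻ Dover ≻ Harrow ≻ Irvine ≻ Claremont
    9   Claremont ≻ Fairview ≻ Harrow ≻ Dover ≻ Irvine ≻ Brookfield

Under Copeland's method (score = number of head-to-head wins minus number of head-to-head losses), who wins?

Brookfield

Pairwise results:
  Claremont vs Harrow: Harrow wins 20–10.
  Claremont vs Brookfield: Brookfield wins 21–9.
  Claremont vs Irvine: Irvine wins 17–13.
  Claremont vs Fairview: Claremont wins 19–11.
  Claremont vs Dover: Claremont wins 19–11.
  Harrow vs Brookfield: Brookfield wins 21–9.
  Harrow vs Irvine: Harrow wins 19–11.
  Harrow vs Fairview: Fairview wins 17–13.
  Harrow vs Dover: Harrow wins 22–8.
  Brookfield vs Irvine: Brookfield wins 21–9.
  Brookfield vs Fairview: Brookfield wins 21–9.
  Brookfield vs Dover: Brookfield wins 21–9.
  Irvine vs Fairview: Fairview wins 20–10.
  Irvine vs Dover: Dover wins 20–10.
  Fairview vs Dover: Fairview wins 29–1.
Copeland scores (wins − losses):
  Claremont: 2 − 3 = -1
  Harrow: 3 − 2 = 1
  Brookfield: 5 − 0 = 5
  Irvine: 1 − 4 = -3
  Fairview: 3 − 2 = 1
  Dover: 1 − 4 = -3
Brookfield has the best Copeland score.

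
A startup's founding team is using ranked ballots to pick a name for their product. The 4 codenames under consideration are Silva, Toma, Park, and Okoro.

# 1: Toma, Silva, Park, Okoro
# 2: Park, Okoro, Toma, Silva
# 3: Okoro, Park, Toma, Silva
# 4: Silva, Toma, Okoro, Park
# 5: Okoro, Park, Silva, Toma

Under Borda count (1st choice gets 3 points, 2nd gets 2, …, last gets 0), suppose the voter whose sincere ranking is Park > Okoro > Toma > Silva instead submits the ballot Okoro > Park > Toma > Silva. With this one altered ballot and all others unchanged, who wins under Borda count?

Okoro

Borda totals with the altered ballot: Silva 6, Toma 7, Park 7, Okoro 10.
The winner is unchanged: still Okoro.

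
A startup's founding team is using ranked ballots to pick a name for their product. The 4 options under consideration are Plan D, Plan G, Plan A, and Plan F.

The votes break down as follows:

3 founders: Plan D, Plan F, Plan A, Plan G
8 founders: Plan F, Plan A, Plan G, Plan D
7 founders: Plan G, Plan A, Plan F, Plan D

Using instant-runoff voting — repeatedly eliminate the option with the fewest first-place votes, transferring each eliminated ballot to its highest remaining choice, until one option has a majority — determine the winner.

Round 1: Plan F 8, Plan G 7, Plan D 3, Plan A 0. Plan A has the fewest and is eliminated.
Round 2: Plan F 8, Plan G 7, Plan D 3. Plan D has the fewest and is eliminated.
Round 3: Plan F 11, Plan G 7. Plan F has a majority.

Plan F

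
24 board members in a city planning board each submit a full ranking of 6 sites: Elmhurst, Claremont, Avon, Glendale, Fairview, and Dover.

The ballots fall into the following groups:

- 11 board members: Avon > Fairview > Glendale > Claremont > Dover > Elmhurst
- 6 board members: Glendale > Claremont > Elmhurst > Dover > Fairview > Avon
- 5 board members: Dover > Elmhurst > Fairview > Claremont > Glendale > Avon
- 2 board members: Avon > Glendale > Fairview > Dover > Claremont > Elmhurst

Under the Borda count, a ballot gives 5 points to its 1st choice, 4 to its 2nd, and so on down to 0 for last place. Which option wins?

Borda scores:
  Elmhurst: 11·0 + 6·3 + 5·4 + 2·0 = 38
  Claremont: 11·2 + 6·4 + 5·2 + 2·1 = 58
  Avon: 11·5 + 6·0 + 5·0 + 2·5 = 65
  Glendale: 11·3 + 6·5 + 5·1 + 2·4 = 76
  Fairview: 11·4 + 6·1 + 5·3 + 2·3 = 71
  Dover: 11·1 + 6·2 + 5·5 + 2·2 = 52
Glendale has the highest total.

Glendale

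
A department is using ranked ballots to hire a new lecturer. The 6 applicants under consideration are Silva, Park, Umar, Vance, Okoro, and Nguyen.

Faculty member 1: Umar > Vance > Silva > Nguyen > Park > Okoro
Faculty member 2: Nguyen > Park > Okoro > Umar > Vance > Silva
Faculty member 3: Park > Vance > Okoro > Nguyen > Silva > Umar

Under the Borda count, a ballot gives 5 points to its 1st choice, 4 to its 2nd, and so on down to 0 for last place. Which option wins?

Park

Borda scores:
  Silva: 3 + 0 + 1 = 4
  Park: 1 + 4 + 5 = 10
  Umar: 5 + 2 + 0 = 7
  Vance: 4 + 1 + 4 = 9
  Okoro: 0 + 3 + 3 = 6
  Nguyen: 2 + 5 + 2 = 9
Park has the highest total.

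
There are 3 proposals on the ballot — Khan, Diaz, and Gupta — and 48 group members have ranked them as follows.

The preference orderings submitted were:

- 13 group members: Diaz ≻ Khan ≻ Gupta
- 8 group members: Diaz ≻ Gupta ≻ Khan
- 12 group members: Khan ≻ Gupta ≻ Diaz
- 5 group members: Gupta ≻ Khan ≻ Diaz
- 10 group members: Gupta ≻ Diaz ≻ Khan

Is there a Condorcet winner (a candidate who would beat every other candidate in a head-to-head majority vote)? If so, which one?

There is no Condorcet winner

Head-to-head results (48 voters total):
Khan vs Diaz: Diaz wins 31–17.
Khan vs Gupta: Khan wins 25–23.
Diaz vs Gupta: Gupta wins 27–21.
No candidate beats all others: Khan beats Gupta beats Diaz beats Khan, a majority cycle.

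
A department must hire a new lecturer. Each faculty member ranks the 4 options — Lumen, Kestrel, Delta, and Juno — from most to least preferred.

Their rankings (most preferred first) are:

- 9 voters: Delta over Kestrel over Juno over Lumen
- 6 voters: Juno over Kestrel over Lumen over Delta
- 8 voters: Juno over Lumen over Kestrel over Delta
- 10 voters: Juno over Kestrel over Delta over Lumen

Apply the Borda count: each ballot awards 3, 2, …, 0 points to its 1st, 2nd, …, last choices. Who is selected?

Borda scores:
  Lumen: 9·0 + 6·1 + 8·2 + 10·0 = 22
  Kestrel: 9·2 + 6·2 + 8·1 + 10·2 = 58
  Delta: 9·3 + 6·0 + 8·0 + 10·1 = 37
  Juno: 9·1 + 6·3 + 8·3 + 10·3 = 81
Juno has the highest total.

Juno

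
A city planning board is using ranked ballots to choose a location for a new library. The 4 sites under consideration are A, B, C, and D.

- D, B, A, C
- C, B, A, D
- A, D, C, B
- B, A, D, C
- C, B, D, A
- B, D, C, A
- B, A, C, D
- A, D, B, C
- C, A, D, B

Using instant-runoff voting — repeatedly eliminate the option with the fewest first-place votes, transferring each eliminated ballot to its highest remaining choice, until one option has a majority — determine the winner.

Round 1: B 3, C 3, A 2, D 1. D has the fewest and is eliminated.
Round 2: B 4, C 3, A 2. A has the fewest and is eliminated.
Round 3: B 5, C 4. B has a majority.

B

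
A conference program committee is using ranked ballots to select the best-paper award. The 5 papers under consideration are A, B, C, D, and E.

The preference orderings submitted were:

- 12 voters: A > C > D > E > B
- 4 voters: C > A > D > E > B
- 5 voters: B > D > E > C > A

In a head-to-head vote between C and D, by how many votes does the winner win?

Ballots ranking C above D: 12+4 = 16.
Ballots ranking D above C: 5.
C wins 16–5, a margin of 11.

11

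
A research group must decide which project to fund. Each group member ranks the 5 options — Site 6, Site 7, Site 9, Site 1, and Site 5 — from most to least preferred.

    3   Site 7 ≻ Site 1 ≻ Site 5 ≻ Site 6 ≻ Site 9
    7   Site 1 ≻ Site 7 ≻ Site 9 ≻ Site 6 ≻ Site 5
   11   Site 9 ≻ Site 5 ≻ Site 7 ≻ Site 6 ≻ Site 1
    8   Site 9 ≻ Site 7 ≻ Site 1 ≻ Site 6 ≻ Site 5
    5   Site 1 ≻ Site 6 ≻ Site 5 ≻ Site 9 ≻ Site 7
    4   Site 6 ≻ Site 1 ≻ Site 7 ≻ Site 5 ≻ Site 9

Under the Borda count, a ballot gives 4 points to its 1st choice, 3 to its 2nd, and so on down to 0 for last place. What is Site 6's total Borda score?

Borda scores:
  Site 6: 3·1 + 7·1 + 11·1 + 8·1 + 5·3 + 4·4 = 60
  Site 7: 3·4 + 7·3 + 11·2 + 8·3 + 5·0 + 4·2 = 87
  Site 9: 3·0 + 7·2 + 11·4 + 8·4 + 5·1 + 4·0 = 95
  Site 1: 3·3 + 7·4 + 11·0 + 8·2 + 5·4 + 4·3 = 85
  Site 5: 3·2 + 7·0 + 11·3 + 8·0 + 5·2 + 4·1 = 53

60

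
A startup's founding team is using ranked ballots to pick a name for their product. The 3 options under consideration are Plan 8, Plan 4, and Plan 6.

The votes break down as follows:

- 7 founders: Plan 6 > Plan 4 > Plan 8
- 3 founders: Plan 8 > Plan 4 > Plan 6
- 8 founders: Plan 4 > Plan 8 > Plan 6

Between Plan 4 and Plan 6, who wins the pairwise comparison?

Plan 4

Ballots ranking Plan 4 above Plan 6: 3+8 = 11.
Ballots ranking Plan 6 above Plan 4: 7.
Plan 4 wins the head-to-head, 11–7.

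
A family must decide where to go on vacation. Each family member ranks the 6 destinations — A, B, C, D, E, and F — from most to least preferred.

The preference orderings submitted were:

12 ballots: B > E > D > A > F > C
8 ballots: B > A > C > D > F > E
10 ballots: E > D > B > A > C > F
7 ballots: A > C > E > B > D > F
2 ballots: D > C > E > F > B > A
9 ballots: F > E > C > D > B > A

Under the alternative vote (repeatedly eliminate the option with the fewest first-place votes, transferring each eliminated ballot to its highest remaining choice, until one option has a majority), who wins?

E

Round 1: B 20, E 10, F 9, A 7, D 2, C 0. C has the fewest and is eliminated.
Round 2: B 20, E 10, F 9, A 7, D 2. D has the fewest and is eliminated.
Round 3: B 20, E 12, F 9, A 7. A has the fewest and is eliminated.
Round 4: B 20, E 19, F 9. F has the fewest and is eliminated.
Round 5: E 28, B 20. E has a majority.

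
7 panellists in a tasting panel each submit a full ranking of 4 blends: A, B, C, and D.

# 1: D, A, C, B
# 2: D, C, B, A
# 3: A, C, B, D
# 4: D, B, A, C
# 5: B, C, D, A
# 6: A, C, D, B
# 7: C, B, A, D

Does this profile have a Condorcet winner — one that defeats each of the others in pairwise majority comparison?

Head-to-head results (7 voters total):
A vs B: B wins 4–3.
A vs C: A wins 4–3.
A vs D: D wins 4–3.
B vs C: C wins 5–2.
B vs D: D wins 4–3.
C vs D: C wins 4–3.
No candidate beats all others: A beats C beats B beats A, a majority cycle.

No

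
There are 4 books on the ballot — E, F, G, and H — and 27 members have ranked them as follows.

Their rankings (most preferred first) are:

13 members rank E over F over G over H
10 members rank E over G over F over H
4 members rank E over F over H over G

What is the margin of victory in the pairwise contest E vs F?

Ballots ranking E above F: 13+10+4 = 27.
Ballots ranking F above E: 0.
E wins 27–0, a margin of 27.

27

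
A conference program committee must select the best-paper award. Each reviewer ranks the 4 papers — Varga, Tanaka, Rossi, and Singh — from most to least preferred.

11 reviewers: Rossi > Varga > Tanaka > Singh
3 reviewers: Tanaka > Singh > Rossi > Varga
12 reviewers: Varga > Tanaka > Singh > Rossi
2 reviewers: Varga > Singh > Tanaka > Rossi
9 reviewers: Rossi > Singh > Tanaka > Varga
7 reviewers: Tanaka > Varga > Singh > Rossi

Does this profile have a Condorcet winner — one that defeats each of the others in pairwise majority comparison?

Head-to-head results (44 voters total):
Varga vs Tanaka: Varga wins 25–19.
Varga vs Rossi: Rossi wins 23–21.
Varga vs Singh: Varga wins 32–12.
Tanaka vs Rossi: Tanaka wins 24–20.
Tanaka vs Singh: Tanaka wins 33–11.
Rossi vs Singh: Singh wins 24–20.
No candidate beats all others: Varga beats Tanaka beats Rossi beats Varga, a majority cycle.

No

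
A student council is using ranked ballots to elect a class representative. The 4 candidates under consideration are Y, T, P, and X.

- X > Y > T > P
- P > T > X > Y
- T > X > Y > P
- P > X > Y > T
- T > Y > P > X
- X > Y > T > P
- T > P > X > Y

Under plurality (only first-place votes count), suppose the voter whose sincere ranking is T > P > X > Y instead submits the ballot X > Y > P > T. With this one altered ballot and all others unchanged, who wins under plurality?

First-place totals with the altered ballot: Y 0, T 2, P 2, X 3.
The switch changes the winner from T to X.

X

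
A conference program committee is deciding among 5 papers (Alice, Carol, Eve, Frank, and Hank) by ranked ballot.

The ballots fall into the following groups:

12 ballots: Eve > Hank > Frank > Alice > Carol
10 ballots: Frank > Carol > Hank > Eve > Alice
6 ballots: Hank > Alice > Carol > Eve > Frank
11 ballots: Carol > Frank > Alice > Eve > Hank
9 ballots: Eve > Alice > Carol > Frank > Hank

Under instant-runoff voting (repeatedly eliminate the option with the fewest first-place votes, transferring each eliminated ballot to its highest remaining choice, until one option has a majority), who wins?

Carol

Round 1: Eve 21, Carol 11, Frank 10, Hank 6, Alice 0. Alice has the fewest and is eliminated.
Round 2: Eve 21, Carol 11, Frank 10, Hank 6. Hank has the fewest and is eliminated.
Round 3: Eve 21, Carol 17, Frank 10. Frank has the fewest and is eliminated.
Round 4: Carol 27, Eve 21. Carol has a majority.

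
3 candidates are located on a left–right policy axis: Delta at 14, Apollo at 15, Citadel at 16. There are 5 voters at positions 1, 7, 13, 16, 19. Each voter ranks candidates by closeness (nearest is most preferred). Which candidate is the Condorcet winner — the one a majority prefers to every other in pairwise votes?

Delta

With single-peaked preferences on a line, the Condorcet winner is the candidate closest to the median voter.
The median voter (position 13) is closest to Delta at 14.
Check: Delta vs Apollo — voters closer to Delta: 3 of 5.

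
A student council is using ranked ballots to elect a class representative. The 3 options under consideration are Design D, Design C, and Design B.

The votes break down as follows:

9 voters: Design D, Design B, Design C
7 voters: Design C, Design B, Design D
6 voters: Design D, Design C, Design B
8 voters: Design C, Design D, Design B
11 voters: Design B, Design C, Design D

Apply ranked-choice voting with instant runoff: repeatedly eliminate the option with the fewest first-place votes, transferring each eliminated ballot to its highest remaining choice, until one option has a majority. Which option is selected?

Round 1: Design D 15, Design C 15, Design B 11. Design B has the fewest and is eliminated.
Round 2: Design C 26, Design D 15. Design C has a majority.

Design C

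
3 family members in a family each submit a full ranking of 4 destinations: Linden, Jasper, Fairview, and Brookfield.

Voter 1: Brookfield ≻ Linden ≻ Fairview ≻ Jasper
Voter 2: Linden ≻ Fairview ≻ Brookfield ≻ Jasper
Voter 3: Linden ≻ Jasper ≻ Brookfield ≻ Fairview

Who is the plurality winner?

First-place vote totals:
  Linden: 2
  Jasper: 0
  Fairview: 0
  Brookfield: 1
Linden has the most first-place votes.

Linden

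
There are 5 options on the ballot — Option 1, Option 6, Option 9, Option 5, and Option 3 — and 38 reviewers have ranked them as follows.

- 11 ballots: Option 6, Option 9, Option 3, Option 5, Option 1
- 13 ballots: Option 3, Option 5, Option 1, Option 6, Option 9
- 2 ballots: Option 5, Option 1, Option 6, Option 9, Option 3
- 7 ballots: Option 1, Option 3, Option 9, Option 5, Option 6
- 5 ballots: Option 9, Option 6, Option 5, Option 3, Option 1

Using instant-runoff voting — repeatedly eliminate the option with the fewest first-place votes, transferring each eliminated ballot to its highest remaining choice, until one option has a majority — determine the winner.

Round 1: Option 3 13, Option 6 11, Option 1 7, Option 9 5, Option 5 2. Option 5 has the fewest and is eliminated.
Round 2: Option 3 13, Option 6 11, Option 1 9, Option 9 5. Option 9 has the fewest and is eliminated.
Round 3: Option 6 16, Option 3 13, Option 1 9. Option 1 has the fewest and is eliminated.
Round 4: Option 3 20, Option 6 18. Option 3 has a majority.

Option 3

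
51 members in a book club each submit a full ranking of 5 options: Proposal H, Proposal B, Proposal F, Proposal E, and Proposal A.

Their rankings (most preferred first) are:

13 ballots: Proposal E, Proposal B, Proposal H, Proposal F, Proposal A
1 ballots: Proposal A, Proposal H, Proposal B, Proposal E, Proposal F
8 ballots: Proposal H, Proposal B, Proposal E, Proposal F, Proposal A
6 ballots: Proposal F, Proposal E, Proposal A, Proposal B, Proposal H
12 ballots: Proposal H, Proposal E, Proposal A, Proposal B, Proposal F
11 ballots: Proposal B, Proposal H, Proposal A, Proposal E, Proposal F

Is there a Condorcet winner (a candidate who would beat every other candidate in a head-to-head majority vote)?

Head-to-head results (51 voters total):
Proposal H vs Proposal B: Proposal B wins 30–21.
Proposal H vs Proposal F: Proposal H wins 45–6.
Proposal H vs Proposal E: Proposal H wins 32–19.
Proposal H vs Proposal A: Proposal H wins 44–7.
Proposal B vs Proposal F: Proposal B wins 45–6.
Proposal B vs Proposal E: Proposal E wins 31–20.
Proposal B vs Proposal A: Proposal B wins 32–19.
Proposal F vs Proposal E: Proposal E wins 45–6.
Proposal F vs Proposal A: Proposal F wins 27–24.
Proposal E vs Proposal A: Proposal E wins 39–12.
No candidate beats all others: Proposal H beats Proposal E beats Proposal B beats Proposal H, a majority cycle.

No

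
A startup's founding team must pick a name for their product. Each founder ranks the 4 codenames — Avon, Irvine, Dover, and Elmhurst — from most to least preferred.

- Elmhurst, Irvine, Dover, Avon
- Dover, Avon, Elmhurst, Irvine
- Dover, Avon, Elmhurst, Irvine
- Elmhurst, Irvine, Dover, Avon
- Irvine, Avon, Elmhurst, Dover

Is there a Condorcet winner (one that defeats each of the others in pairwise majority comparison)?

No

Head-to-head results (5 voters total):
Avon vs Irvine: Irvine wins 3–2.
Avon vs Dover: Dover wins 4–1.
Avon vs Elmhurst: Avon wins 3–2.
Irvine vs Dover: Irvine wins 3–2.
Irvine vs Elmhurst: Elmhurst wins 4–1.
Dover vs Elmhurst: Elmhurst wins 3–2.
No candidate beats all others: Avon beats Elmhurst beats Irvine beats Avon, a majority cycle.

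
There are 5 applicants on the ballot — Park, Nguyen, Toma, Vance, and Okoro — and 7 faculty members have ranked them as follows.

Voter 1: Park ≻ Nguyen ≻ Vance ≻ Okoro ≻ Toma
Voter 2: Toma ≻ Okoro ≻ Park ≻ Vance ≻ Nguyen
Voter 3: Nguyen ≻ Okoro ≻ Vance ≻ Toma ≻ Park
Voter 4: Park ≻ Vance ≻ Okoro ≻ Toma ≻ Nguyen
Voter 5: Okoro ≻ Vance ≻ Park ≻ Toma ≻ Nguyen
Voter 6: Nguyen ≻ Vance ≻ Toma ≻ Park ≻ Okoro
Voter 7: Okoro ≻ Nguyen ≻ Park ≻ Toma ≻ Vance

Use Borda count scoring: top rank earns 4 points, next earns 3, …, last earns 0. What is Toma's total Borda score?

Borda scores:
  Park: 4 + 2 + 0 + 4 + 2 + 1 + 2 = 15
  Nguyen: 3 + 0 + 4 + 0 + 0 + 4 + 3 = 14
  Toma: 0 + 4 + 1 + 1 + 1 + 2 + 1 = 10
  Vance: 2 + 1 + 2 + 3 + 3 + 3 + 0 = 14
  Okoro: 1 + 3 + 3 + 2 + 4 + 0 + 4 = 17

10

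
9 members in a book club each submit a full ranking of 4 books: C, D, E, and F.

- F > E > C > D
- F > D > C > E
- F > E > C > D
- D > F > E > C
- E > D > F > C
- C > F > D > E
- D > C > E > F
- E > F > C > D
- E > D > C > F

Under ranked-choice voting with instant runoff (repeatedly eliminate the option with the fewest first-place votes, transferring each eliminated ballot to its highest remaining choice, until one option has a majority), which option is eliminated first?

Round 1: E 3, F 3, D 2, C 1. C has the fewest and is eliminated.
Round 2: F 4, E 3, D 2. D has the fewest and is eliminated.
Round 3: F 5, E 4. F has a majority.

C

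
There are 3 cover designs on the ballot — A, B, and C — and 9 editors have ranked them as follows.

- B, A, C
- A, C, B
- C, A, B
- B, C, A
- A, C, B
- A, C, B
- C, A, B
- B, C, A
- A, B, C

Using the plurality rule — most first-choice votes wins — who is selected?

A

First-place vote totals:
  A: 4
  B: 3
  C: 2
A has the most first-place votes.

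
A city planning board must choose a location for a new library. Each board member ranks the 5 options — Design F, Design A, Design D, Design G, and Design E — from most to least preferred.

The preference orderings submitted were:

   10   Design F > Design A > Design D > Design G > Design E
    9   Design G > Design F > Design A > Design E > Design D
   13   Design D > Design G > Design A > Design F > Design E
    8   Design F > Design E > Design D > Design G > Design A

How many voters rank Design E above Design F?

0

Ballots ranking Design E above Design F: 0.
Ballots ranking Design F above Design E: 10+9+13+8 = 40.
So 0 of 40 voters prefer Design E to Design F.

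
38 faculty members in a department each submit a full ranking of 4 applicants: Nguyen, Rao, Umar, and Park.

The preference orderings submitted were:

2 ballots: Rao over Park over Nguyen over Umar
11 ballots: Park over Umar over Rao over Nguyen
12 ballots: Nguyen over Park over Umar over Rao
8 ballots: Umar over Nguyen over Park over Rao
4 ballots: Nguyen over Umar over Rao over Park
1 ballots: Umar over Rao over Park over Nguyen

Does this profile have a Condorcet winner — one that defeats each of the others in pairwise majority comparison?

Head-to-head results (38 voters total):
Nguyen vs Rao: Nguyen wins 24–14.
Nguyen vs Umar: Umar wins 20–18.
Nguyen vs Park: Nguyen wins 24–14.
Rao vs Umar: Umar wins 36–2.
Rao vs Park: Park wins 31–7.
Umar vs Park: Park wins 25–13.
No candidate beats all others: Nguyen beats Park beats Umar beats Nguyen, a majority cycle.

No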